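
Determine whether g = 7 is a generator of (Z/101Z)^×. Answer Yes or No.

φ(101) = 101 − 1 = 100 = 2^2 · 5^2.
Test 7^(100/q) mod 101 for each prime factor q of 100:
7^50 ≡ 100 (mod 101)  [q = 2: ≢ 1 ✓]
7^20 ≡ 84 (mod 101)  [q = 5: ≢ 1 ✓]
All checks pass, so 7 has order 100 and is a primitive root modulo 101.

Yes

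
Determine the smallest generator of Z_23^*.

φ(23) = 23 − 1 = 22 = 2 · 11.
g is a primitive root iff g^(22/q) ≢ 1 (mod 23) for each prime q ∈ {2, 11}.
g = 2: 2^11 ≡ 1 — hits 1, so not a primitive root.
g = 3: 3^11 ≡ 1 — hits 1, so not a primitive root.
g = 4: 4^11 ≡ 1 — hits 1, so not a primitive root.
g = 5: 5^11 ≡ 22; 5^2 ≡ 2 — none is 1, so 5 is a primitive root.
The smallest primitive root modulo 23 is 5.

5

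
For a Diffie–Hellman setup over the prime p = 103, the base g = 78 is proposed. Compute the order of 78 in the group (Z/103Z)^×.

102

By Lagrange's theorem, ord_103(78) divides φ(103) = 103 − 1 = 102 = 2 · 3 · 17.
Divisors of 102: 1, 2, 3, 6, 17, 34, 51, 102.
Evaluate successive powers at the divisors of 102:
78^1 ≡ 78
78^2 ≡ 7
78^3 ≡ 31
78^6 ≡ 34
78^17 ≡ 47
78^34 ≡ 46
78^51 ≡ 102
78^102 ≡ 1
So ord_103(78) = 102.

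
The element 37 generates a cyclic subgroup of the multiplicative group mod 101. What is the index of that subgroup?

By Lagrange's theorem, ord_101(37) divides φ(101) = 101 − 1 = 100 = 2^2 · 5^2.
Divisors of 100: 1, 2, 4, 5, 10, 20, 25, 50, 100.
Test each divisor d:
37^1 ≡ 37 (mod 101)
37^2 ≡ 56 (mod 101)
37^4 ≡ 5 (mod 101)
37^5 ≡ 84 (mod 101)
37^10 ≡ 87 (mod 101)
37^20 ≡ 95 (mod 101)
37^25 ≡ 1 (mod 101) ✓
The order of 37 is 25, so the subgroup it generates has 25 elements.
[(Z/101Z)^× : ⟨37⟩] = 100/25 = 4.

4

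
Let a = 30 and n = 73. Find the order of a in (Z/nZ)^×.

24

ord(30) | φ(73) = 73 − 1 = 72 = 2^3 · 3^2.
Divisors of 72: 1, 2, 3, 4, 6, 8, 9, 12, 18, 24, 36, 72.
Test each divisor d:
30^1 ≡ 30 (mod 73)
30^2 ≡ 24 (mod 73)
30^3 ≡ 63 (mod 73)
30^4 ≡ 65 (mod 73)
30^6 ≡ 27 (mod 73)
30^8 ≡ 64 (mod 73)
30^9 ≡ 22 (mod 73)
30^12 ≡ 72 (mod 73)
30^18 ≡ 46 (mod 73)
30^24 ≡ 1 (mod 73) ✓
So ord_73(30) = 24.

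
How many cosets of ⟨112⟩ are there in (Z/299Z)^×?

6

The order of 112 must divide φ(299) = φ(13·23) = (13−1)·(23−1) = 12·22 = 264 = 2^3 · 3 · 11.
Divisors of 264: 1, 2, 3, 4, 6, 8, 11, 12, 22, 24, 33, 44, 66, 88, 132, 264.
Check 112^d mod 299 for each divisor in increasing order:
112^1 ≡ 112 (mod 299)
112^2 ≡ 285 (mod 299)
112^3 ≡ 226 (mod 299)
112^4 ≡ 196 (mod 299)
112^6 ≡ 246 (mod 299)
112^8 ≡ 144 (mod 299)
112^11 ≡ 252 (mod 299)
112^12 ≡ 118 (mod 299)
112^22 ≡ 116 (mod 299)
112^24 ≡ 170 (mod 299)
112^33 ≡ 229 (mod 299)
112^44 ≡ 1 (mod 299) ✓
So ord_299(112) = 44, hence |⟨112⟩| = 44.
[(Z/299Z)^× : ⟨112⟩] = 264/44 = 6.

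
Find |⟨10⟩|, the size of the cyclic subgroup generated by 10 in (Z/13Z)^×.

6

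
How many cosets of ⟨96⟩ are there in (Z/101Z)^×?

2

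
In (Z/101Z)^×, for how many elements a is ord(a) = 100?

φ(101) = 101 − 1 = 100 = 2^2 · 5^2.
Since (Z/101Z)^× is cyclic of order 100, the number of elements of order d is φ(d) when d | 100 and 0 otherwise.
100 = 2^2 · 5^2 divides 100, and φ(100) = 40.

40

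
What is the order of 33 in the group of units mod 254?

42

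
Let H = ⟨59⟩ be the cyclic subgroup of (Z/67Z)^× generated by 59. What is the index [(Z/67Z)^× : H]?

6

ord(59) | φ(67) = 67 − 1 = 66 = 2 · 3 · 11.
Divisors of 66: 1, 2, 3, 6, 11, 22, 33, 66.
Evaluate successive powers at the divisors of 66:
59^1 ≡ 59
59^2 ≡ 64
59^3 ≡ 24
59^6 ≡ 40
59^11 ≡ 1
So ord_67(59) = 11, hence |⟨59⟩| = 11.
Index = |(Z/67Z)^×| / |⟨59⟩| = 66 / 11 = 6.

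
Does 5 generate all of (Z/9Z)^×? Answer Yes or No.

Yes

φ(9) = φ(3^2) = 3·(3−1) = 6 = 2 · 3.
It suffices to check that the order of 5 is not a proper divisor of 6: compute 5^(6/q) for q ∈ {2, 3}.
5^3 ≡ 8 (mod 9)  [q = 2: ≢ 1 ✓]
5^2 ≡ 7 (mod 9)  [q = 3: ≢ 1 ✓]
All checks pass, so 5 has order 6 and is a primitive root modulo 9.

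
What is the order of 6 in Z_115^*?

11

By Lagrange's theorem, ord_115(6) divides φ(115) = φ(5·23) = (5−1)·(23−1) = 4·22 = 88 = 2^3 · 11.
Divisors of 88: 1, 2, 4, 8, 11, 22, 44, 88.
Compute 6^d (mod 115) for the divisors d until we hit 1:
6^1 ≡ 6
6^2 ≡ 36
6^4 ≡ 31
6^8 ≡ 41
6^11 ≡ 1
Hence ord(6) = 11.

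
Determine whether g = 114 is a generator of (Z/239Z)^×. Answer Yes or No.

φ(239) = 239 − 1 = 238 = 2 · 7 · 17.
An element g generates (Z/239Z)^× iff g^(238/q) ≢ 1 (mod 239) for each prime q ∈ {2, 7, 17}.
114^119 ≡ 238 (mod 239)  [q = 2: ≢ 1 ✓]
114^34 ≡ 24 (mod 239)  [q = 7: ≢ 1 ✓]
114^14 ≡ 101 (mod 239)  [q = 17: ≢ 1 ✓]
Every test exponent gives a nontrivial residue, hence 114 generates the full group.

Yes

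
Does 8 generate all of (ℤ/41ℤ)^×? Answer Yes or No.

No

φ(41) = 41 − 1 = 40 = 2^3 · 5.
It suffices to check that the order of 8 is not a proper divisor of 40: compute 8^(40/q) for q ∈ {2, 5}.
8^20 ≡ 1 (mod 41)  [q = 2: ≡ 1 ✗]
8^8 ≡ 16 (mod 41)  [q = 5: ≢ 1 ✓]
Since 8^20 ≡ 1, the order of 8 divides 20 < 40, so 8 is not a primitive root.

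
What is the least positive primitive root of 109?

φ(109) = 109 − 1 = 108 = 2^2 · 3^3.
Test candidates g = 2, 3, … against the prime factors q ∈ {2, 3} of φ(109): g is a generator iff g^(108/q) ≢ 1 for every such q.
g = 2: 2^54 ≡ 108; 2^36 ≡ 1 — hits 1, so not a primitive root.
g = 3: 3^54 ≡ 1 — hits 1, so not a primitive root.
g = 4: 4^54 ≡ 1 — hits 1, so not a primitive root.
g = 5: 5^54 ≡ 1 — hits 1, so not a primitive root.
g = 6: 6^54 ≡ 108; 6^36 ≡ 63 — none is 1, so 6 is a primitive root.
So 6 is the smallest generator of (Z/109Z)^×.

6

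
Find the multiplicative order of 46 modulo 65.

The order of 46 must divide φ(65) = φ(5·13) = (5−1)·(13−1) = 4·12 = 48 = 2^4 · 3.
Divisors of 48: 1, 2, 3, 4, 6, 8, 12, 16, 24, 48.
Check 46^d mod 65 for each divisor in increasing order:
46^1 ≡ 46 (mod 65)
46^2 ≡ 36 (mod 65)
46^3 ≡ 31 (mod 65)
46^4 ≡ 61 (mod 65)
46^6 ≡ 51 (mod 65)
46^8 ≡ 16 (mod 65)
46^12 ≡ 1 (mod 65) ✓
The smallest such exponent is 12, so the order of 46 is 12.

12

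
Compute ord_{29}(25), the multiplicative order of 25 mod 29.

7

ord(25) | φ(29) = 29 − 1 = 28 = 2^2 · 7.
Divisors of 28: 1, 2, 4, 7, 14, 28.
Evaluate successive powers at the divisors of 28:
25^1 ≡ 25 (mod 29)
25^2 ≡ 16 (mod 29)
25^4 ≡ 24 (mod 29)
25^7 ≡ 1 (mod 29) ✓
Therefore the multiplicative order of 25 modulo 29 is 7.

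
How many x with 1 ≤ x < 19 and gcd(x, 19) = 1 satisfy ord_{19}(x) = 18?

6

φ(19) = 19 − 1 = 18 = 2 · 3^2.
Since (Z/19Z)^× is cyclic of order 18, the number of elements of order d is φ(d) when d | 18 and 0 otherwise.
18 = 2 · 3^2 divides 18, and φ(18) = 6.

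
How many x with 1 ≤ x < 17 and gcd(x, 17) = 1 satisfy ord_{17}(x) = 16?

8

φ(17) = 17 − 1 = 16 = 2^4.
In a cyclic group of order 16, there are φ(d) elements of order d for each divisor d of 16, and zero for non-divisors.
16 = 2^4 divides 16, and φ(16) = 8.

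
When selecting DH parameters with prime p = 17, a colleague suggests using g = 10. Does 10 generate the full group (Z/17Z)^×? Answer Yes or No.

φ(17) = 17 − 1 = 16 = 2^4.
It suffices to check that the order of 10 is not a proper divisor of 16: compute 10^(16/q) for q ∈ {2}.
10^8 ≡ 16 (mod 17)  [q = 2: ≢ 1 ✓]
None equal 1, so ord_17(10) = 16: 10 is a primitive root.

Yes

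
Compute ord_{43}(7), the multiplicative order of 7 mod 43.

The order of 7 must divide φ(43) = 43 − 1 = 42 = 2 · 3 · 7.
Divisors of 42: 1, 2, 3, 6, 7, 14, 21, 42.
Test each divisor d:
7^1 ≡ 7
7^2 ≡ 6
7^3 ≡ 42
7^6 ≡ 1
Therefore the multiplicative order of 7 modulo 43 is 6.

6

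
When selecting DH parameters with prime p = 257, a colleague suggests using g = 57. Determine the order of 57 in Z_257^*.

128

Since 57 ∈ (Z/257Z)^×, its order divides φ(257) = 257 − 1 = 256 = 2^8.
Divisors of 256: 1, 2, 4, 8, 16, 32, 64, 128, 256.
Test each divisor d:
57^1 ≡ 57
57^2 ≡ 165
57^4 ≡ 240
57^8 ≡ 32
57^16 ≡ 253
57^32 ≡ 16
57^64 ≡ 256
57^128 ≡ 1
So ord_257(57) = 128.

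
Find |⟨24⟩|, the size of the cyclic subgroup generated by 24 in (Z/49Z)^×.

42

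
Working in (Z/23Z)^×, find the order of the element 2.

11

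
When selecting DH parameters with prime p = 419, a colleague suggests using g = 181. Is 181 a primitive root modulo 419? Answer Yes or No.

Yes

φ(419) = 419 − 1 = 418 = 2 · 11 · 19.
181 is a primitive root mod 419 iff 181^(φ(419)/q) ≢ 1 for every prime q | φ(419), i.e. q ∈ {2, 11, 19}.
181^209 ≡ 418 (mod 419)  [q = 2: ≢ 1 ✓]
181^38 ≡ 152 (mod 419)  [q = 11: ≢ 1 ✓]
181^22 ≡ 114 (mod 419)  [q = 19: ≢ 1 ✓]
All checks pass, so 181 has order 418 and is a primitive root modulo 419.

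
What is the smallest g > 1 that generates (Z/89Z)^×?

φ(89) = 89 − 1 = 88 = 2^3 · 11.
g is a primitive root iff g^(88/q) ≢ 1 (mod 89) for each prime q ∈ {2, 11}.
g = 2: 2^44 ≡ 1 — hits 1, so not a primitive root.
g = 3: 3^44 ≡ 88; 3^8 ≡ 64 — none is 1, so 3 is a primitive root.
So 3 is the smallest generator of (Z/89Z)^×.

3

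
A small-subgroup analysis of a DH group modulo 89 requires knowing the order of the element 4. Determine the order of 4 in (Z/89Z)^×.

Since 4 ∈ (Z/89Z)^×, its order divides φ(89) = 89 − 1 = 88 = 2^3 · 11.
Divisors of 88: 1, 2, 4, 8, 11, 22, 44, 88.
Evaluate successive powers at the divisors of 88:
4^1 ≡ 4
4^2 ≡ 16
4^4 ≡ 78
4^8 ≡ 32
4^11 ≡ 1
The smallest such exponent is 11, so the order of 4 is 11.

11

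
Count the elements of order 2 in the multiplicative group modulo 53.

φ(53) = 53 − 1 = 52 = 2^2 · 13.
In a cyclic group of order 52, there are φ(d) elements of order d for each divisor d of 52, and zero for non-divisors.
2 | 52, and φ(2) = 2 − 1 = 1.

1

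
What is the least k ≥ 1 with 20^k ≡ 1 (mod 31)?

Since 20 ∈ (Z/31Z)^×, its order divides φ(31) = 31 − 1 = 30 = 2 · 3 · 5.
Divisors of 30: 1, 2, 3, 5, 6, 10, 15, 30.
Compute 20^d (mod 31) for the divisors d until we hit 1:
20^1 ≡ 20 (mod 31)
20^2 ≡ 28 (mod 31)
20^3 ≡ 2 (mod 31)
20^5 ≡ 25 (mod 31)
20^6 ≡ 4 (mod 31)
20^10 ≡ 5 (mod 31)
20^15 ≡ 1 (mod 31) ✓
The smallest such exponent is 15, so the order of 20 is 15.

15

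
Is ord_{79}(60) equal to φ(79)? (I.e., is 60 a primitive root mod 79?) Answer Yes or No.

φ(79) = 79 − 1 = 78 = 2 · 3 · 13.
60 is a primitive root mod 79 iff 60^(φ(79)/q) ≢ 1 for every prime q | φ(79), i.e. q ∈ {2, 3, 13}.
60^39 ≡ 78 (mod 79)  [q = 2: ≢ 1 ✓]
60^26 ≡ 55 (mod 79)  [q = 3: ≢ 1 ✓]
60^6 ≡ 38 (mod 79)  [q = 13: ≢ 1 ✓]
None equal 1, so ord_79(60) = 78: 60 is a primitive root.

Yes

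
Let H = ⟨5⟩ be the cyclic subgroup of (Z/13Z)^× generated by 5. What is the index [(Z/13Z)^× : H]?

3

By Lagrange's theorem, ord_13(5) divides φ(13) = 13 − 1 = 12 = 2^2 · 3.
Divisors of 12: 1, 2, 3, 4, 6, 12.
Evaluate successive powers at the divisors of 12:
5^1 ≡ 5
5^2 ≡ 12
5^3 ≡ 8
5^4 ≡ 1
Thus |⟨5⟩| = ord(5) = 4.
[(Z/13Z)^× : ⟨5⟩] = 12/4 = 3.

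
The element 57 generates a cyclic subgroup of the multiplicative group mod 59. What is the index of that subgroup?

2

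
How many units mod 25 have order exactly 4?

2

φ(25) = φ(5^2) = 5·(5−1) = 20 = 2^2 · 5.
(Z/25Z)^× is cyclic (|G| = 20); a cyclic group of order m has exactly φ(d) elements of each order d | m, and none otherwise.
4 = 2^2 divides 20, and φ(4) = 2.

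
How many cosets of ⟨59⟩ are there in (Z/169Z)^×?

Since 59 ∈ (Z/169Z)^×, its order divides φ(169) = φ(13^2) = 13·(13−1) = 156 = 2^2 · 3 · 13.
Divisors of 156: 1, 2, 3, 4, 6, 12, 13, 26, 39, 52, 78, 156.
Evaluate successive powers at the divisors of 156:
59^1 ≡ 59
59^2 ≡ 101
59^3 ≡ 44
59^4 ≡ 61
59^6 ≡ 77
59^12 ≡ 14
59^13 ≡ 150
59^26 ≡ 23
59^39 ≡ 70
59^52 ≡ 22
59^78 ≡ 168
59^156 ≡ 1
Thus |⟨59⟩| = ord(59) = 156.
[(Z/169Z)^× : ⟨59⟩] = 156/156 = 1.

1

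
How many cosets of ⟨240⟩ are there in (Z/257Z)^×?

ord(240) | φ(257) = 257 − 1 = 256 = 2^8.
Divisors of 256: 1, 2, 4, 8, 16, 32, 64, 128, 256.
Compute 240^d (mod 257) for the divisors d until we hit 1:
240^1 ≡ 240 (mod 257)
240^2 ≡ 32 (mod 257)
240^4 ≡ 253 (mod 257)
240^8 ≡ 16 (mod 257)
240^16 ≡ 256 (mod 257)
240^32 ≡ 1 (mod 257) ✓
The order of 240 is 32, so the subgroup it generates has 32 elements.
Index = |(Z/257Z)^×| / |⟨240⟩| = 256 / 32 = 8.

8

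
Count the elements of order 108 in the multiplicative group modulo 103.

φ(103) = 103 − 1 = 102 = 2 · 3 · 17.
In a cyclic group of order 102, there are φ(d) elements of order d for each divisor d of 102, and zero for non-divisors.
108 does not divide 102, so no element of (Z/103Z)^× has order 108.

0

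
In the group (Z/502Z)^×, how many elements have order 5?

4

φ(502) = φ(2)·φ(251) = 1·250 = 250 = 2 · 5^3.
Since (Z/502Z)^× is cyclic of order 250, the number of elements of order d is φ(d) when d | 250 and 0 otherwise.
5 | 250, and φ(5) = 5 − 1 = 4.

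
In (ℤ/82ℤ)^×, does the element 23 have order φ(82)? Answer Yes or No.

No

φ(82) = φ(2)·φ(41) = 1·40 = 40 = 2^3 · 5.
23 is a primitive root mod 82 iff 23^(φ(82)/q) ≢ 1 for every prime q | φ(82), i.e. q ∈ {2, 5}.
23^20 ≡ 1 (mod 82)  [q = 2: ≡ 1 ✗]
23^8 ≡ 51 (mod 82)  [q = 5: ≢ 1 ✓]
The check at q = 2 fails, so 23 generates a proper subgroup.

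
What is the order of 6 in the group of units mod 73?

The order of 6 must divide φ(73) = 73 − 1 = 72 = 2^3 · 3^2.
Divisors of 72: 1, 2, 3, 4, 6, 8, 9, 12, 18, 24, 36, 72.
Test each divisor d:
6^1 ≡ 6
6^2 ≡ 36
6^3 ≡ 70
6^4 ≡ 55
6^6 ≡ 9
6^8 ≡ 32
6^9 ≡ 46
6^12 ≡ 8
6^18 ≡ 72
6^24 ≡ 64
6^36 ≡ 1
So ord_73(6) = 36.

36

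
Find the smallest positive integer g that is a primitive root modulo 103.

5

φ(103) = 103 − 1 = 102 = 2 · 3 · 17.
g is a primitive root iff g^(102/q) ≢ 1 (mod 103) for each prime q ∈ {2, 3, 17}.
g = 2: 2^51 ≡ 1 — hits 1, so not a primitive root.
g = 3: 3^51 ≡ 102; 3^34 ≡ 1 — hits 1, so not a primitive root.
g = 4: 4^51 ≡ 1 — hits 1, so not a primitive root.
g = 5: 5^51 ≡ 102; 5^34 ≡ 56; 5^6 ≡ 72 — none is 1, so 5 is a primitive root.
Hence the least primitive root of 103 is 5.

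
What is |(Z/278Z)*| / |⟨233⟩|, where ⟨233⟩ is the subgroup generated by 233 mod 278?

3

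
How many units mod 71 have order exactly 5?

φ(71) = 71 − 1 = 70 = 2 · 5 · 7.
In a cyclic group of order 70, there are φ(d) elements of order d for each divisor d of 70, and zero for non-divisors.
5 | 70, and φ(5) = 5 − 1 = 4.

4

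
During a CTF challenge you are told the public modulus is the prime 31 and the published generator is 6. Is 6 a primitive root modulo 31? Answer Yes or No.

No

φ(31) = 31 − 1 = 30 = 2 · 3 · 5.
6 is a primitive root mod 31 iff 6^(φ(31)/q) ≢ 1 for every prime q | φ(31), i.e. q ∈ {2, 3, 5}.
6^15 ≡ 30 (mod 31)  [q = 2: ≢ 1 ✓]
6^10 ≡ 25 (mod 31)  [q = 3: ≢ 1 ✓]
6^6 ≡ 1 (mod 31)  [q = 5: ≡ 1 ✗]
Since 6^6 ≡ 1, the order of 6 divides 6 < 30, so 6 is not a primitive root.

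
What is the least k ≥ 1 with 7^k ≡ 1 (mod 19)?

By Lagrange's theorem, ord_19(7) divides φ(19) = 19 − 1 = 18 = 2 · 3^2.
Divisors of 18: 1, 2, 3, 6, 9, 18.
Test each divisor d:
7^1 ≡ 7
7^2 ≡ 11
7^3 ≡ 1
Therefore the multiplicative order of 7 modulo 19 is 3.

3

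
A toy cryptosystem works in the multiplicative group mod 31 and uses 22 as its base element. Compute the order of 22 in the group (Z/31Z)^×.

By Lagrange's theorem, ord_31(22) divides φ(31) = 31 − 1 = 30 = 2 · 3 · 5.
Divisors of 30: 1, 2, 3, 5, 6, 10, 15, 30.
Compute 22^d (mod 31) for the divisors d until we hit 1:
22^1 ≡ 22
22^2 ≡ 19
22^3 ≡ 15
22^5 ≡ 6
22^6 ≡ 8
22^10 ≡ 5
22^15 ≡ 30
22^30 ≡ 1
So ord_31(22) = 30.

30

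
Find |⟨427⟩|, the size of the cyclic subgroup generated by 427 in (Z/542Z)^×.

27

By Lagrange's theorem, ord_542(427) divides φ(542) = φ(2)·φ(271) = 1·270 = 270 = 2 · 3^3 · 5.
Divisors of 270: 1, 2, 3, 5, 6, 9, 10, 15, 18, 27, 30, 45, 54, 90, 135, 270.
Evaluate successive powers at the divisors of 270:
427^1 ≡ 427
427^2 ≡ 217
427^3 ≡ 519
427^5 ≡ 429
427^6 ≡ 529
427^9 ≡ 299
427^10 ≡ 303
427^15 ≡ 449
427^18 ≡ 513
427^27 ≡ 1
So ord_542(427) = 27.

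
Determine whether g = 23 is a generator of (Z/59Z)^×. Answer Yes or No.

φ(59) = 59 − 1 = 58 = 2 · 29.
Test 23^(58/q) mod 59 for each prime factor q of 58:
23^29 ≡ 58 (mod 59)  [q = 2: ≢ 1 ✓]
23^2 ≡ 57 (mod 59)  [q = 29: ≢ 1 ✓]
Every test exponent gives a nontrivial residue, hence 23 generates the full group.

Yes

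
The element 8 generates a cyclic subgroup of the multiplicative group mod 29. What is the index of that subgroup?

The order of 8 must divide φ(29) = 29 − 1 = 28 = 2^2 · 7.
Divisors of 28: 1, 2, 4, 7, 14, 28.
Compute 8^d (mod 29) for the divisors d until we hit 1:
8^1 ≡ 8 (mod 29)
8^2 ≡ 6 (mod 29)
8^4 ≡ 7 (mod 29)
8^7 ≡ 17 (mod 29)
8^14 ≡ 28 (mod 29)
8^28 ≡ 1 (mod 29) ✓
The order of 8 is 28, so the subgroup it generates has 28 elements.
Index = |(Z/29Z)^×| / |⟨8⟩| = 28 / 28 = 1.

1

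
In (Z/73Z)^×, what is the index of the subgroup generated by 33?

1

The order of 33 must divide φ(73) = 73 − 1 = 72 = 2^3 · 3^2.
Divisors of 72: 1, 2, 3, 4, 6, 8, 9, 12, 18, 24, 36, 72.
Evaluate successive powers at the divisors of 72:
33^1 ≡ 33 (mod 73)
33^2 ≡ 67 (mod 73)
33^3 ≡ 21 (mod 73)
33^4 ≡ 36 (mod 73)
33^6 ≡ 3 (mod 73)
33^8 ≡ 55 (mod 73)
33^9 ≡ 63 (mod 73)
33^12 ≡ 9 (mod 73)
33^18 ≡ 27 (mod 73)
33^24 ≡ 8 (mod 73)
33^36 ≡ 72 (mod 73)
33^72 ≡ 1 (mod 73) ✓
The order of 33 is 72, so the subgroup it generates has 72 elements.
[(Z/73Z)^× : ⟨33⟩] = 72/72 = 1.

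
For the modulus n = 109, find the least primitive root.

6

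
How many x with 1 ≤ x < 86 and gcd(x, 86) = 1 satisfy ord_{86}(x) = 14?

6

φ(86) = φ(2)·φ(43) = 1·42 = 42 = 2 · 3 · 7.
(Z/86Z)^× is cyclic (|G| = 42); a cyclic group of order m has exactly φ(d) elements of each order d | m, and none otherwise.
14 = 2 · 7 divides 42, and φ(14) = 6.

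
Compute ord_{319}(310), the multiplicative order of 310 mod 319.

70

ord(310) | φ(319) = φ(11·29) = (11−1)·(29−1) = 10·28 = 280 = 2^3 · 5 · 7.
Divisors of 280: 1, 2, 4, 5, 7, 8, 10, 14, 20, 28, 35, 40, 56, 70, 140, 280.
Check 310^d mod 319 for each divisor in increasing order:
310^1 ≡ 310 (mod 319)
310^2 ≡ 81 (mod 319)
310^4 ≡ 181 (mod 319)
310^5 ≡ 285 (mod 319)
310^7 ≡ 117 (mod 319)
310^8 ≡ 223 (mod 319)
310^10 ≡ 199 (mod 319)
310^14 ≡ 291 (mod 319)
310^20 ≡ 45 (mod 319)
310^28 ≡ 146 (mod 319)
310^35 ≡ 175 (mod 319)
310^40 ≡ 111 (mod 319)
310^56 ≡ 262 (mod 319)
310^70 ≡ 1 (mod 319) ✓
So ord_319(310) = 70.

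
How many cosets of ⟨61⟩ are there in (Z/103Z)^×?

6

ord(61) | φ(103) = 103 − 1 = 102 = 2 · 3 · 17.
Divisors of 102: 1, 2, 3, 6, 17, 34, 51, 102.
Test each divisor d:
61^1 ≡ 61 (mod 103)
61^2 ≡ 13 (mod 103)
61^3 ≡ 72 (mod 103)
61^6 ≡ 34 (mod 103)
61^17 ≡ 1 (mod 103) ✓
The order of 61 is 17, so the subgroup it generates has 17 elements.
Index = |(Z/103Z)^×| / |⟨61⟩| = 102 / 17 = 6.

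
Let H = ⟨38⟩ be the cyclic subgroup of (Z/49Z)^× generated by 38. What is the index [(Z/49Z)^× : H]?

Since 38 ∈ (Z/49Z)^×, its order divides φ(49) = φ(7^2) = 7·(7−1) = 42 = 2 · 3 · 7.
Divisors of 42: 1, 2, 3, 6, 7, 14, 21, 42.
Check 38^d mod 49 for each divisor in increasing order:
38^1 ≡ 38 (mod 49)
38^2 ≡ 23 (mod 49)
38^3 ≡ 41 (mod 49)
38^6 ≡ 15 (mod 49)
38^7 ≡ 31 (mod 49)
38^14 ≡ 30 (mod 49)
38^21 ≡ 48 (mod 49)
38^42 ≡ 1 (mod 49) ✓
So ord_49(38) = 42, hence |⟨38⟩| = 42.
Index = |(Z/49Z)^×| / |⟨38⟩| = 42 / 42 = 1.

1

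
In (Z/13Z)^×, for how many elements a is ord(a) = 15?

φ(13) = 13 − 1 = 12 = 2^2 · 3.
Since (Z/13Z)^× is cyclic of order 12, the number of elements of order d is φ(d) when d | 12 and 0 otherwise.
15 does not divide 12, so no element of (Z/13Z)^× has order 15.

0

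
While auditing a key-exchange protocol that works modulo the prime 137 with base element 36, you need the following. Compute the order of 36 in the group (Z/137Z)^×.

68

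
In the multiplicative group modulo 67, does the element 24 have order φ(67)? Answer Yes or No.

φ(67) = 67 − 1 = 66 = 2 · 3 · 11.
It suffices to check that the order of 24 is not a proper divisor of 66: compute 24^(66/q) for q ∈ {2, 3, 11}.
24^33 ≡ 1 (mod 67)  [q = 2: ≡ 1 ✗]
24^22 ≡ 1 (mod 67)  [q = 3: ≡ 1 ✗]
24^6 ≡ 15 (mod 67)  [q = 11: ≢ 1 ✓]
The check at q = 2 fails, so 24 generates a proper subgroup.

No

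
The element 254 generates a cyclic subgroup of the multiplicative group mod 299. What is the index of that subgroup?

22

Since 254 ∈ (Z/299Z)^×, its order divides φ(299) = φ(13·23) = (13−1)·(23−1) = 12·22 = 264 = 2^3 · 3 · 11.
Divisors of 264: 1, 2, 3, 4, 6, 8, 11, 12, 22, 24, 33, 44, 66, 88, 132, 264.
Check 254^d mod 299 for each divisor in increasing order:
254^1 ≡ 254
254^2 ≡ 231
254^3 ≡ 70
254^4 ≡ 139
254^6 ≡ 116
254^8 ≡ 185
254^11 ≡ 93
254^12 ≡ 1
So ord_299(254) = 12, hence |⟨254⟩| = 12.
Index = |(Z/299Z)^×| / |⟨254⟩| = 264 / 12 = 22.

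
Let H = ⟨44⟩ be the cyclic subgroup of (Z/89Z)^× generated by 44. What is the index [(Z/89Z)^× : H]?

4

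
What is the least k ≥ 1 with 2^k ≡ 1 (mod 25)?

ord(2) | φ(25) = φ(5^2) = 5·(5−1) = 20 = 2^2 · 5.
Divisors of 20: 1, 2, 4, 5, 10, 20.
Test each divisor d:
2^1 ≡ 2
2^2 ≡ 4
2^4 ≡ 16
2^5 ≡ 7
2^10 ≡ 24
2^20 ≡ 1
The smallest such exponent is 20, so the order of 2 is 20.

20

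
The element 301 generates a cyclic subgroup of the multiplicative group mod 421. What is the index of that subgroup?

Since 301 ∈ (Z/421Z)^×, its order divides φ(421) = 421 − 1 = 420 = 2^2 · 3 · 5 · 7.
Divisors of 420: 1, 2, 3, 4, 5, 6, 7, 10, 12, 14, 15, 20, 21, 28, 30, 35, 42, 60, 70, 84, 105, 140, 210, 420.
Check 301^d mod 421 for each divisor in increasing order:
301^1 ≡ 301 (mod 421)
301^2 ≡ 86 (mod 421)
301^3 ≡ 205 (mod 421)
301^4 ≡ 239 (mod 421)
301^5 ≡ 369 (mod 421)
301^6 ≡ 346 (mod 421)
301^7 ≡ 159 (mod 421)
301^10 ≡ 178 (mod 421)
301^12 ≡ 152 (mod 421)
301^14 ≡ 21 (mod 421)
301^15 ≡ 6 (mod 421)
301^20 ≡ 109 (mod 421)
301^21 ≡ 392 (mod 421)
301^28 ≡ 20 (mod 421)
301^30 ≡ 36 (mod 421)
301^35 ≡ 233 (mod 421)
301^42 ≡ 420 (mod 421)
301^60 ≡ 33 (mod 421)
301^70 ≡ 401 (mod 421)
301^84 ≡ 1 (mod 421) ✓
So ord_421(301) = 84, hence |⟨301⟩| = 84.
Index = |(Z/421Z)^×| / |⟨301⟩| = 420 / 84 = 5.

5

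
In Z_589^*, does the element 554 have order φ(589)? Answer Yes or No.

No

589 = 19 · 31 is a product of two distinct odd primes, so (Z/589Z)^× ≅ (Z/19Z)^× × (Z/31Z)^× is not cyclic.
No primitive root modulo 589 exists; in particular 554 is not one.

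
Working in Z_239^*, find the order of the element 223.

Since 223 ∈ (Z/239Z)^×, its order divides φ(239) = 239 − 1 = 238 = 2 · 7 · 17.
Divisors of 238: 1, 2, 7, 14, 17, 34, 119, 238.
Compute 223^d (mod 239) for the divisors d until we hit 1:
223^1 ≡ 223 (mod 239)
223^2 ≡ 17 (mod 239)
223^7 ≡ 23 (mod 239)
223^14 ≡ 51 (mod 239)
223^17 ≡ 229 (mod 239)
223^34 ≡ 100 (mod 239)
223^119 ≡ 238 (mod 239)
223^238 ≡ 1 (mod 239) ✓
So ord_239(223) = 238.

238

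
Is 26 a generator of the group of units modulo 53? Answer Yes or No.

φ(53) = 53 − 1 = 52 = 2^2 · 13.
It suffices to check that the order of 26 is not a proper divisor of 52: compute 26^(52/q) for q ∈ {2, 13}.
26^26 ≡ 52 (mod 53)  [q = 2: ≢ 1 ✓]
26^4 ≡ 10 (mod 53)  [q = 13: ≢ 1 ✓]
All checks pass, so 26 has order 52 and is a primitive root modulo 53.

Yes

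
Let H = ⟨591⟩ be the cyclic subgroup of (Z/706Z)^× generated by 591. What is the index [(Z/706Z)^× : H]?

1

By Lagrange's theorem, ord_706(591) divides φ(706) = φ(2)·φ(353) = 1·352 = 352 = 2^5 · 11.
Divisors of 352: 1, 2, 4, 8, 11, 16, 22, 32, 44, 88, 176, 352.
Check 591^d mod 706 for each divisor in increasing order:
591^1 ≡ 591 (mod 706)
591^2 ≡ 517 (mod 706)
591^4 ≡ 421 (mod 706)
591^8 ≡ 35 (mod 706)
591^11 ≡ 363 (mod 706)
591^16 ≡ 519 (mod 706)
591^22 ≡ 453 (mod 706)
591^32 ≡ 375 (mod 706)
591^44 ≡ 469 (mod 706)
591^88 ≡ 395 (mod 706)
591^176 ≡ 705 (mod 706)
591^352 ≡ 1 (mod 706) ✓
Thus |⟨591⟩| = ord(591) = 352.
Index = |(Z/706Z)^×| / |⟨591⟩| = 352 / 352 = 1.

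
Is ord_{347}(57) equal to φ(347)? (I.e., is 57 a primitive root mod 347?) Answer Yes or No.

φ(347) = 347 − 1 = 346 = 2 · 173.
An element g generates (Z/347Z)^× iff g^(346/q) ≢ 1 (mod 347) for each prime q ∈ {2, 173}.
57^173 ≡ 346 (mod 347)  [q = 2: ≢ 1 ✓]
57^2 ≡ 126 (mod 347)  [q = 173: ≢ 1 ✓]
Every test exponent gives a nontrivial residue, hence 57 generates the full group.

Yes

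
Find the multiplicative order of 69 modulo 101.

Since 69 ∈ (Z/101Z)^×, its order divides φ(101) = 101 − 1 = 100 = 2^2 · 5^2.
Divisors of 100: 1, 2, 4, 5, 10, 20, 25, 50, 100.
Evaluate successive powers at the divisors of 100:
69^1 ≡ 69 (mod 101)
69^2 ≡ 14 (mod 101)
69^4 ≡ 95 (mod 101)
69^5 ≡ 91 (mod 101)
69^10 ≡ 100 (mod 101)
69^20 ≡ 1 (mod 101) ✓
Hence ord(69) = 20.

20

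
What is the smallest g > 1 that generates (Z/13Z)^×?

2

φ(13) = 13 − 1 = 12 = 2^2 · 3.
Test candidates g = 2, 3, … against the prime factors q ∈ {2, 3} of φ(13): g is a generator iff g^(12/q) ≢ 1 for every such q.
g = 2: 2^6 ≡ 12; 2^4 ≡ 3 — none is 1, so 2 is a primitive root.
The smallest primitive root modulo 13 is 2.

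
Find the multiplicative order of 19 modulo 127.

3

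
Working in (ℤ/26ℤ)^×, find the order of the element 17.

6

The order of 17 must divide φ(26) = φ(2)·φ(13) = 1·12 = 12 = 2^2 · 3.
Divisors of 12: 1, 2, 3, 4, 6, 12.
Check 17^d mod 26 for each divisor in increasing order:
17^1 ≡ 17 (mod 26)
17^2 ≡ 3 (mod 26)
17^3 ≡ 25 (mod 26)
17^4 ≡ 9 (mod 26)
17^6 ≡ 1 (mod 26) ✓
So ord_26(17) = 6.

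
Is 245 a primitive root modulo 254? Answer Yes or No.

Yes

φ(254) = φ(2)·φ(127) = 1·126 = 126 = 2 · 3^2 · 7.
Test 245^(126/q) mod 254 for each prime factor q of 126:
245^63 ≡ 253 (mod 254)  [q = 2: ≢ 1 ✓]
245^42 ≡ 19 (mod 254)  [q = 3: ≢ 1 ✓]
245^18 ≡ 143 (mod 254)  [q = 7: ≢ 1 ✓]
All checks pass, so 245 has order 126 and is a primitive root modulo 254.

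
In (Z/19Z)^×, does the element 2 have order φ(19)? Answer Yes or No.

Yes

φ(19) = 19 − 1 = 18 = 2 · 3^2.
It suffices to check that the order of 2 is not a proper divisor of 18: compute 2^(18/q) for q ∈ {2, 3}.
2^9 ≡ 18 (mod 19)  [q = 2: ≢ 1 ✓]
2^6 ≡ 7 (mod 19)  [q = 3: ≢ 1 ✓]
All checks pass, so 2 has order 18 and is a primitive root modulo 19.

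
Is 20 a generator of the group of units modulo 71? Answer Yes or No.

No

φ(71) = 71 − 1 = 70 = 2 · 5 · 7.
Test 20^(70/q) mod 71 for each prime factor q of 70:
20^35 ≡ 1 (mod 71)  [q = 2: ≡ 1 ✗]
20^14 ≡ 1 (mod 71)  [q = 5: ≡ 1 ✗]
20^10 ≡ 48 (mod 71)  [q = 7: ≢ 1 ✓]
Since 20^35 ≡ 1, the order of 20 divides 35 < 70, so 20 is not a primitive root.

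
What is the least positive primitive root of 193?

5

φ(193) = 193 − 1 = 192 = 2^6 · 3.
Test candidates g = 2, 3, … against the prime factors q ∈ {2, 3} of φ(193): g is a generator iff g^(192/q) ≢ 1 for every such q.
g = 2: 2^96 ≡ 1 — hits 1, so not a primitive root.
g = 3: 3^96 ≡ 1 — hits 1, so not a primitive root.
g = 4: 4^96 ≡ 1 — hits 1, so not a primitive root.
g = 5: 5^96 ≡ 192; 5^64 ≡ 84 — none is 1, so 5 is a primitive root.
The smallest primitive root modulo 193 is 5.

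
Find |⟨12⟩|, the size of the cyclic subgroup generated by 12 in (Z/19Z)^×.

By Lagrange's theorem, ord_19(12) divides φ(19) = 19 − 1 = 18 = 2 · 3^2.
Divisors of 18: 1, 2, 3, 6, 9, 18.
Compute 12^d (mod 19) for the divisors d until we hit 1:
12^1 ≡ 12 (mod 19)
12^2 ≡ 11 (mod 19)
12^3 ≡ 18 (mod 19)
12^6 ≡ 1 (mod 19) ✓
Hence ord(12) = 6.

6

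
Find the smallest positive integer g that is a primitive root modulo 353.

3

φ(353) = 353 − 1 = 352 = 2^5 · 11.
g is a primitive root iff g^(352/q) ≢ 1 (mod 353) for each prime q ∈ {2, 11}.
g = 2: 2^176 ≡ 1 — hits 1, so not a primitive root.
g = 3: 3^176 ≡ 352; 3^32 ≡ 140 — none is 1, so 3 is a primitive root.
So 3 is the smallest generator of (Z/353Z)^×.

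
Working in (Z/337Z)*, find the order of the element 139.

336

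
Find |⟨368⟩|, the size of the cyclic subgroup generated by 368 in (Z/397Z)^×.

198

The order of 368 must divide φ(397) = 397 − 1 = 396 = 2^2 · 3^2 · 11.
Divisors of 396: 1, 2, 3, 4, 6, 9, 11, 12, 18, 22, 33, 36, 44, 66, 99, 132, 198, 396.
Check 368^d mod 397 for each divisor in increasing order:
368^1 ≡ 368 (mod 397)
368^2 ≡ 47 (mod 397)
368^3 ≡ 225 (mod 397)
368^4 ≡ 224 (mod 397)
368^6 ≡ 206 (mod 397)
368^9 ≡ 298 (mod 397)
368^11 ≡ 111 (mod 397)
368^12 ≡ 354 (mod 397)
368^18 ≡ 273 (mod 397)
368^22 ≡ 14 (mod 397)
368^33 ≡ 363 (mod 397)
368^36 ≡ 290 (mod 397)
368^44 ≡ 196 (mod 397)
368^66 ≡ 362 (mod 397)
368^99 ≡ 396 (mod 397)
368^132 ≡ 34 (mod 397)
368^198 ≡ 1 (mod 397) ✓
Hence ord(368) = 198.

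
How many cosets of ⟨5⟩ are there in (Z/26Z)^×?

3

By Lagrange's theorem, ord_26(5) divides φ(26) = φ(2)·φ(13) = 1·12 = 12 = 2^2 · 3.
Divisors of 12: 1, 2, 3, 4, 6, 12.
Evaluate successive powers at the divisors of 12:
5^1 ≡ 5 (mod 26)
5^2 ≡ 25 (mod 26)
5^3 ≡ 21 (mod 26)
5^4 ≡ 1 (mod 26) ✓
Thus |⟨5⟩| = ord(5) = 4.
[(Z/26Z)^× : ⟨5⟩] = 12/4 = 3.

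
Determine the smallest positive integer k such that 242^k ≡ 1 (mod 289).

68

Since 242 ∈ (Z/289Z)^×, its order divides φ(289) = φ(17^2) = 17·(17−1) = 272 = 2^4 · 17.
Divisors of 272: 1, 2, 4, 8, 16, 17, 34, 68, 136, 272.
Compute 242^d (mod 289) for the divisors d until we hit 1:
242^1 ≡ 242 (mod 289)
242^2 ≡ 186 (mod 289)
242^4 ≡ 205 (mod 289)
242^8 ≡ 120 (mod 289)
242^16 ≡ 239 (mod 289)
242^17 ≡ 38 (mod 289)
242^34 ≡ 288 (mod 289)
242^68 ≡ 1 (mod 289) ✓
Therefore the multiplicative order of 242 modulo 289 is 68.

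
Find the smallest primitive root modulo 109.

φ(109) = 109 − 1 = 108 = 2^2 · 3^3.
g is a primitive root iff g^(108/q) ≢ 1 (mod 109) for each prime q ∈ {2, 3}.
g = 2: 2^54 ≡ 108; 2^36 ≡ 1 — hits 1, so not a primitive root.
g = 3: 3^54 ≡ 1 — hits 1, so not a primitive root.
g = 4: 4^54 ≡ 1 — hits 1, so not a primitive root.
g = 5: 5^54 ≡ 1 — hits 1, so not a primitive root.
g = 6: 6^54 ≡ 108; 6^36 ≡ 63 — none is 1, so 6 is a primitive root.
The smallest primitive root modulo 109 is 6.

6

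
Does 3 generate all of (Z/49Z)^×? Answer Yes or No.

Yes

φ(49) = φ(7^2) = 7·(7−1) = 42 = 2 · 3 · 7.
Test 3^(42/q) mod 49 for each prime factor q of 42:
3^21 ≡ 48 (mod 49)  [q = 2: ≢ 1 ✓]
3^14 ≡ 30 (mod 49)  [q = 3: ≢ 1 ✓]
3^6 ≡ 43 (mod 49)  [q = 7: ≢ 1 ✓]
None equal 1, so ord_49(3) = 42: 3 is a primitive root.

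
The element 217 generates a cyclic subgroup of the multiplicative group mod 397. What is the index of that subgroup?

By Lagrange's theorem, ord_397(217) divides φ(397) = 397 − 1 = 396 = 2^2 · 3^2 · 11.
Divisors of 396: 1, 2, 3, 4, 6, 9, 11, 12, 18, 22, 33, 36, 44, 66, 99, 132, 198, 396.
Compute 217^d (mod 397) for the divisors d until we hit 1:
217^1 ≡ 217
217^2 ≡ 243
217^3 ≡ 327
217^4 ≡ 293
217^6 ≡ 136
217^9 ≡ 8
217^11 ≡ 356
217^12 ≡ 234
217^18 ≡ 64
217^22 ≡ 93
217^33 ≡ 157
217^36 ≡ 126
217^44 ≡ 312
217^66 ≡ 35
217^99 ≡ 334
217^132 ≡ 34
217^198 ≡ 396
217^396 ≡ 1
So ord_397(217) = 396, hence |⟨217⟩| = 396.
The index is φ(397) / ord(217) = 396 / 396 = 1.

1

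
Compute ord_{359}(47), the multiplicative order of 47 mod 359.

179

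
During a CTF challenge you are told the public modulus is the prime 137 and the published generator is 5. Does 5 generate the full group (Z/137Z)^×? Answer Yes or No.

φ(137) = 137 − 1 = 136 = 2^3 · 17.
5 is a primitive root mod 137 iff 5^(φ(137)/q) ≢ 1 for every prime q | φ(137), i.e. q ∈ {2, 17}.
5^68 ≡ 136 (mod 137)  [q = 2: ≢ 1 ✓]
5^8 ≡ 38 (mod 137)  [q = 17: ≢ 1 ✓]
All checks pass, so 5 has order 136 and is a primitive root modulo 137.

Yes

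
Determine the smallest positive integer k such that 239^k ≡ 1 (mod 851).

396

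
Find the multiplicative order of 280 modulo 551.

252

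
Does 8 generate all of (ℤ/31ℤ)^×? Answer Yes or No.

φ(31) = 31 − 1 = 30 = 2 · 3 · 5.
8 is a primitive root mod 31 iff 8^(φ(31)/q) ≢ 1 for every prime q | φ(31), i.e. q ∈ {2, 3, 5}.
8^15 ≡ 1 (mod 31)  [q = 2: ≡ 1 ✗]
8^10 ≡ 1 (mod 31)  [q = 3: ≡ 1 ✗]
8^6 ≡ 8 (mod 31)  [q = 5: ≢ 1 ✓]
Since 8^15 ≡ 1, the order of 8 divides 15 < 30, so 8 is not a primitive root.

No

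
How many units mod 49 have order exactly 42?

φ(49) = φ(7^2) = 7·(7−1) = 42 = 2 · 3 · 7.
(Z/49Z)^× is cyclic (|G| = 42); a cyclic group of order m has exactly φ(d) elements of each order d | m, and none otherwise.
42 = 2 · 3 · 7 divides 42, and φ(42) = 12.

12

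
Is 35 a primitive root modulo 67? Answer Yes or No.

φ(67) = 67 − 1 = 66 = 2 · 3 · 11.
35 is a primitive root mod 67 iff 35^(φ(67)/q) ≢ 1 for every prime q | φ(67), i.e. q ∈ {2, 3, 11}.
35^33 ≡ 1 (mod 67)  [q = 2: ≡ 1 ✗]
35^22 ≡ 29 (mod 67)  [q = 3: ≢ 1 ✓]
35^6 ≡ 25 (mod 67)  [q = 11: ≢ 1 ✓]
35^33 ≡ 1 shows ord(35) | 33, strictly less than φ(67); not a primitive root.

No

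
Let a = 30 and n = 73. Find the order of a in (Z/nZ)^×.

ord(30) | φ(73) = 73 − 1 = 72 = 2^3 · 3^2.
Divisors of 72: 1, 2, 3, 4, 6, 8, 9, 12, 18, 24, 36, 72.
Test each divisor d:
30^1 ≡ 30 (mod 73)
30^2 ≡ 24 (mod 73)
30^3 ≡ 63 (mod 73)
30^4 ≡ 65 (mod 73)
30^6 ≡ 27 (mod 73)
30^8 ≡ 64 (mod 73)
30^9 ≡ 22 (mod 73)
30^12 ≡ 72 (mod 73)
30^18 ≡ 46 (mod 73)
30^24 ≡ 1 (mod 73) ✓
So ord_73(30) = 24.

24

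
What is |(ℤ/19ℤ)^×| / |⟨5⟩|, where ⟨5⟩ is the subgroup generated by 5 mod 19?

ord(5) | φ(19) = 19 − 1 = 18 = 2 · 3^2.
Divisors of 18: 1, 2, 3, 6, 9, 18.
Test each divisor d:
5^1 ≡ 5 (mod 19)
5^2 ≡ 6 (mod 19)
5^3 ≡ 11 (mod 19)
5^6 ≡ 7 (mod 19)
5^9 ≡ 1 (mod 19) ✓
Thus |⟨5⟩| = ord(5) = 9.
The index is φ(19) / ord(5) = 18 / 9 = 2.

2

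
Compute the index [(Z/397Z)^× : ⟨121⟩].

4

Since 121 ∈ (Z/397Z)^×, its order divides φ(397) = 397 − 1 = 396 = 2^2 · 3^2 · 11.
Divisors of 396: 1, 2, 3, 4, 6, 9, 11, 12, 18, 22, 33, 36, 44, 66, 99, 132, 198, 396.
Evaluate successive powers at the divisors of 396:
121^1 ≡ 121 (mod 397)
121^2 ≡ 349 (mod 397)
121^3 ≡ 147 (mod 397)
121^4 ≡ 319 (mod 397)
121^6 ≡ 171 (mod 397)
121^9 ≡ 126 (mod 397)
121^11 ≡ 304 (mod 397)
121^12 ≡ 260 (mod 397)
121^18 ≡ 393 (mod 397)
121^22 ≡ 312 (mod 397)
121^33 ≡ 362 (mod 397)
121^36 ≡ 16 (mod 397)
121^44 ≡ 79 (mod 397)
121^66 ≡ 34 (mod 397)
121^99 ≡ 1 (mod 397) ✓
So ord_397(121) = 99, hence |⟨121⟩| = 99.
The index is φ(397) / ord(121) = 396 / 99 = 4.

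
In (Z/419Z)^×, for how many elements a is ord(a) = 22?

φ(419) = 419 − 1 = 418 = 2 · 11 · 19.
(Z/419Z)^× is cyclic (|G| = 418); a cyclic group of order m has exactly φ(d) elements of each order d | m, and none otherwise.
22 = 2 · 11 divides 418, and φ(22) = 10.

10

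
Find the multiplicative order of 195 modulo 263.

262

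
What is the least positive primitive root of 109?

6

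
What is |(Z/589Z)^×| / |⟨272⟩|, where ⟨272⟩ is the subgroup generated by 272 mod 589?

The order of 272 must divide φ(589) = φ(19·31) = (19−1)·(31−1) = 18·30 = 540 = 2^2 · 3^3 · 5.
Divisors of 540: 1, 2, 3, 4, 5, 6, 9, 10, 12, 15, 18, 20, 27, 30, 36, 45, 54, 60, 90, 108, 135, 180, 270, 540.
Evaluate successive powers at the divisors of 540:
272^1 ≡ 272 (mod 589)
272^2 ≡ 359 (mod 589)
272^3 ≡ 463 (mod 589)
272^4 ≡ 479 (mod 589)
272^5 ≡ 119 (mod 589)
272^6 ≡ 562 (mod 589)
272^9 ≡ 457 (mod 589)
272^10 ≡ 25 (mod 589)
272^12 ≡ 140 (mod 589)
272^15 ≡ 30 (mod 589)
272^18 ≡ 343 (mod 589)
272^20 ≡ 36 (mod 589)
272^27 ≡ 77 (mod 589)
272^30 ≡ 311 (mod 589)
272^36 ≡ 438 (mod 589)
272^45 ≡ 495 (mod 589)
272^54 ≡ 39 (mod 589)
272^60 ≡ 125 (mod 589)
272^90 ≡ 1 (mod 589) ✓
So ord_589(272) = 90, hence |⟨272⟩| = 90.
Index = |(Z/589Z)^×| / |⟨272⟩| = 540 / 90 = 6.

6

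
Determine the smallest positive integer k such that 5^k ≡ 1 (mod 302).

75

By Lagrange's theorem, ord_302(5) divides φ(302) = φ(2)·φ(151) = 1·150 = 150 = 2 · 3 · 5^2.
Divisors of 150: 1, 2, 3, 5, 6, 10, 15, 25, 30, 50, 75, 150.
Evaluate successive powers at the divisors of 150:
5^1 ≡ 5 (mod 302)
5^2 ≡ 25 (mod 302)
5^3 ≡ 125 (mod 302)
5^5 ≡ 105 (mod 302)
5^6 ≡ 223 (mod 302)
5^10 ≡ 153 (mod 302)
5^15 ≡ 59 (mod 302)
5^25 ≡ 269 (mod 302)
5^30 ≡ 159 (mod 302)
5^50 ≡ 183 (mod 302)
5^75 ≡ 1 (mod 302) ✓
The smallest such exponent is 75, so the order of 5 is 75.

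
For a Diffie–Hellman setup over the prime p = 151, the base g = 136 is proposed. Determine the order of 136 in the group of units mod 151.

ord(136) | φ(151) = 151 − 1 = 150 = 2 · 3 · 5^2.
Divisors of 150: 1, 2, 3, 5, 6, 10, 15, 25, 30, 50, 75, 150.
Check 136^d mod 151 for each divisor in increasing order:
136^1 ≡ 136 (mod 151)
136^2 ≡ 74 (mod 151)
136^3 ≡ 98 (mod 151)
136^5 ≡ 4 (mod 151)
136^6 ≡ 91 (mod 151)
136^10 ≡ 16 (mod 151)
136^15 ≡ 64 (mod 151)
136^25 ≡ 118 (mod 151)
136^30 ≡ 19 (mod 151)
136^50 ≡ 32 (mod 151)
136^75 ≡ 1 (mod 151) ✓
The smallest such exponent is 75, so the order of 136 is 75.

75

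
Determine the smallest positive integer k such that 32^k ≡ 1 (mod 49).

21

ord(32) | φ(49) = φ(7^2) = 7·(7−1) = 42 = 2 · 3 · 7.
Divisors of 42: 1, 2, 3, 6, 7, 14, 21, 42.
Evaluate successive powers at the divisors of 42:
32^1 ≡ 32 (mod 49)
32^2 ≡ 44 (mod 49)
32^3 ≡ 36 (mod 49)
32^6 ≡ 22 (mod 49)
32^7 ≡ 18 (mod 49)
32^14 ≡ 30 (mod 49)
32^21 ≡ 1 (mod 49) ✓
Hence ord(32) = 21.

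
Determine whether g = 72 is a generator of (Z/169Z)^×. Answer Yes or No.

Yes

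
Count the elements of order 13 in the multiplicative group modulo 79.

12

φ(79) = 79 − 1 = 78 = 2 · 3 · 13.
(Z/79Z)^× is cyclic (|G| = 78); a cyclic group of order m has exactly φ(d) elements of each order d | m, and none otherwise.
13 | 78, and φ(13) = 13 − 1 = 12.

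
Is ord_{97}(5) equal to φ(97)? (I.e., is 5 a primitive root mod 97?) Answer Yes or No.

φ(97) = 97 − 1 = 96 = 2^5 · 3.
5 is a primitive root mod 97 iff 5^(φ(97)/q) ≢ 1 for every prime q | φ(97), i.e. q ∈ {2, 3}.
5^48 ≡ 96 (mod 97)  [q = 2: ≢ 1 ✓]
5^32 ≡ 35 (mod 97)  [q = 3: ≢ 1 ✓]
All checks pass, so 5 has order 96 and is a primitive root modulo 97.

Yes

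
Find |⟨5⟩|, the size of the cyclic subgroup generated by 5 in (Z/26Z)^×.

4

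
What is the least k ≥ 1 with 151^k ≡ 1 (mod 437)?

Since 151 ∈ (Z/437Z)^×, its order divides φ(437) = φ(19·23) = (19−1)·(23−1) = 18·22 = 396 = 2^2 · 3^2 · 11.
Divisors of 396: 1, 2, 3, 4, 6, 9, 11, 12, 18, 22, 33, 36, 44, 66, 99, 132, 198, 396.
Compute 151^d (mod 437) for the divisors d until we hit 1:
151^1 ≡ 151
151^2 ≡ 77
151^3 ≡ 265
151^4 ≡ 248
151^6 ≡ 305
151^9 ≡ 417
151^11 ≡ 208
151^12 ≡ 381
151^18 ≡ 400
151^22 ≡ 1
The smallest such exponent is 22, so the order of 151 is 22.

22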